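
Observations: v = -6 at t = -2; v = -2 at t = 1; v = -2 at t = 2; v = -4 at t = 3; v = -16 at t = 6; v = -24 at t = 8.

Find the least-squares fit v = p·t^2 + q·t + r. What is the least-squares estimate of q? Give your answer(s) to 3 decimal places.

The normal equations are: 5506·p + 756·q + 118·r = -2182;  756·p + 118·q + 18·r = -294;  118·p + 18·q + 6·r = -54.
(Σt^2·t^2 = 5506, Σt^2·t = 756, Σt^2 = 118, Σt·t = 118, Σt = 18, Σ1 = 6, Σt^2·v = -2182, Σt·v = -294, Σv = -54.)
Solving the 3×3 system (Gaussian elimination) gives p = -13962/31693, q = 22332/31693, r = -77647/31693.

q = 0.705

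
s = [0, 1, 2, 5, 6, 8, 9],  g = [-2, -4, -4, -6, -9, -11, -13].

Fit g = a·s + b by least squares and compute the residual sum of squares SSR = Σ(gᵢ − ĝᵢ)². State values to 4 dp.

SSR = 4.2791

Compute the Gram sums: Σs·s = 211, Σs = 31, Σ1 = 7.
Moment sums: Σs·g = -301, Σg = -49.
Δ = 211·7 − 31² = 516.
a = ((-301)·7 − 31·(-49))/516 = -49/43; b = (211·(-49) − 31·(-301))/516 = -84/43.
Residuals: -2/43, -39/43, 10/43, 71/43, -9/43, 3/43, -34/43; SSR = 184/43.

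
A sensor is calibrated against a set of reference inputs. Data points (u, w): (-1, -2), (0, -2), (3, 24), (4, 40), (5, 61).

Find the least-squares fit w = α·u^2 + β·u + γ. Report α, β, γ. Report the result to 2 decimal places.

Compute the Gram sums: Σu^2·u^2 = 963, Σu^2·u = 215, Σu^2 = 51, Σu·u = 51, Σu = 11, Σ1 = 5.
Right-hand side: Σu^2·w = 2379, Σu·w = 539, Σw = 121.
So XᵀX·[α, β, γ]ᵀ = Xᵀw: [[963, 215, 51]; [215, 51, 11]; [51, 11, 5]]·[α, β, γ]ᵀ = [2379, 539, 121]ᵀ.
Solving the 3×3 system (Gaussian elimination) gives α = 412/203, β = 486/203, γ = -359/203.

α = 2.03, β = 2.39, γ = -1.77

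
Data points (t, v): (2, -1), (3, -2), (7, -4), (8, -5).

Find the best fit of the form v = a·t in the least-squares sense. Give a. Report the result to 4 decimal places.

With design matrix X, XᵀX = [[126]] and Xᵀv = [-76]ᵀ.
Hence a = -76 / 126 ≈ -0.603175.

a = -0.6032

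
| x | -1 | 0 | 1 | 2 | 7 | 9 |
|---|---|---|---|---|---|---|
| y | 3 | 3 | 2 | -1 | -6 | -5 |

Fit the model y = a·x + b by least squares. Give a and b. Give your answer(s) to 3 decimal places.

a = -0.951, b = 2.187

Forming AᵀA = [[136, 18]; [18, 6]] and Aᵀy = [-90, -4]ᵀ gives AᵀA·[a, b]ᵀ = Aᵀy.
Δ = 136·6 − 18² = 492.
a = ((-90)·6 − 18·(-4))/492 = -39/41; b = (136·(-4) − 18·(-90))/492 = 269/123.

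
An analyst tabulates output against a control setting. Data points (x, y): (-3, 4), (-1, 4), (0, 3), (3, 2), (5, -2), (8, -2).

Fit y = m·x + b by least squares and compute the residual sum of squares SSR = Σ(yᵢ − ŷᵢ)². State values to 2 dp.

MᵀM·[m, b]ᵀ = Mᵀy reads: 108·m + 12·b = -36;  12·m + 6·b = 9.
det = 108·6 − 12² = 504.
m = ((-36)·6 − 12·9)/504 = -9/14; b = (108·9 − 12·(-36))/504 = 39/14.
Residuals: -5/7, 4/7, 3/14, 8/7, -11/7, 5/14; SSR = 67/14.

SSR = 4.79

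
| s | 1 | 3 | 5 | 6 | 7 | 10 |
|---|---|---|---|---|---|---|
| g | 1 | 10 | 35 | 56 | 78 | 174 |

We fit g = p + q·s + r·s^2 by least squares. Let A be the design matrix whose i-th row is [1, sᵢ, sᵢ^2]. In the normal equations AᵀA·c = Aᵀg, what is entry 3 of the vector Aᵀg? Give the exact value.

24204

Entry 3 ↔ basis s^2, so (Aᵀg)_{3} = Σᵢ (s^2)·gᵢ = (1)·(1) + (9)·(10) + (25)·(35) + (36)·(56) + (49)·(78) + (100)·(174) = 24204.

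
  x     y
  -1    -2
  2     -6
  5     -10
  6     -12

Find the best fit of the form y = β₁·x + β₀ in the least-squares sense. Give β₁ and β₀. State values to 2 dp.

β₁ = -1.40, β₀ = -3.30

Entries of MᵀM: Σx·x = 66, Σx = 12, Σ1 = 4.
And Σx·y = -132, Σy = -30.
Normal equations: [[66, 12]; [12, 4]]·[β₁, β₀]ᵀ = [-132, -30]ᵀ.
Determinant 66·4 − 12² = 120.
β₁ = ((-132)·4 − 12·(-30))/120 = -7/5; β₀ = (66·(-30) − 12·(-132))/120 = -33/10.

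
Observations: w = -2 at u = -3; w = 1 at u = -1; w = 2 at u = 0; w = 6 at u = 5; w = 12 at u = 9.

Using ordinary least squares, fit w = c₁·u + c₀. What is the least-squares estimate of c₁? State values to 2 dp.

c₁ = 1.09

Forming AᵀA = [[116, 10]; [10, 5]] and Aᵀw = [143, 19]ᵀ gives AᵀA·[c₁, c₀]ᵀ = Aᵀw.
det = 116·5 − 10² = 480.
c₁ = (143·5 − 10·19)/480 = 35/32; c₀ = (116·19 − 10·143)/480 = 129/80.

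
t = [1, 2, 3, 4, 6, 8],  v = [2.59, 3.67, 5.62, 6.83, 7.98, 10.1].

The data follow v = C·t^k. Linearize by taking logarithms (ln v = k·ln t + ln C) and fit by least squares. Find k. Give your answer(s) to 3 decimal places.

k = 0.665

Taking logs, ln v = k·ln t + ln C, so regress ln v on ln t.
Over the data: Σln t = 7.0493, Σ(ln t)² = 11.1437, Σln v = 10.2890, Σln t·ln v = 13.9915.
Normal system: [[11.1437, 7.0493]; [7.0493, 6]]·[k, ln C]ᵀ = [13.9915, 10.2890]ᵀ.
Solving (det = 17.1702): k = 0.66506, ln C = 0.93347.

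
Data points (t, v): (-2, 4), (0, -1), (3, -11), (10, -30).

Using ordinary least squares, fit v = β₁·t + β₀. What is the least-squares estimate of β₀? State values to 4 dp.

β₀ = -1.6405

Normal-equation sums: Σt·t = 113, Σt = 11, Σ1 = 4.
And Σt·v = -341, Σv = -38.
Normal equations: [[113, 11]; [11, 4]]·[β₁, β₀]ᵀ = [-341, -38]ᵀ.
det = 113·4 − 11² = 331.
β₁ = ((-341)·4 − 11·(-38))/331 = -946/331; β₀ = (113·(-38) − 11·(-341))/331 = -543/331.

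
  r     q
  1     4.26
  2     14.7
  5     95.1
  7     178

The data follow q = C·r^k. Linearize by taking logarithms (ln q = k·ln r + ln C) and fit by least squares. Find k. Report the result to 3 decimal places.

Let Y = ln q. Fitting Y = k·ln r + ln C by least squares:
XᵀX = [[6.8573, 4.2485]; [4.2485, 4]], rhs = [19.2772, 13.8738]ᵀ  (here Σln r = 4.2485, Σ(ln r)² = 6.8573, Σln q = 13.8738, Σln r·ln q = 19.2772).
Slope k = (n·Σln r·ln q − Σln r·Σln q)/(n·Σ(ln r)² − (Σln r)²) = (4·19.2772 − 4.2485·13.8738)/9.3795 = 1.93678; ln C = (Σln q − k·Σln r)/n = 1.41136.

k = 1.937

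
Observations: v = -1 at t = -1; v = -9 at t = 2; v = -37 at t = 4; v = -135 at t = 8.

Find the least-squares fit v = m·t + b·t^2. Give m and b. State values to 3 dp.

MᵀM·[m, b]ᵀ = Mᵀv reads: 85·m + 583·b = -1245;  583·m + 4369·b = -9269.
(Σt·t = 85, Σt·t^2 = 583, Σt^2·t^2 = 4369, Σt·v = -1245, Σt^2·v = -9269.)
Determinant 85·4369 − 583² = 31476.
m = ((-1245)·4369 − 583·(-9269))/31476 = -17789/15738; b = (85·(-9269) − 583·(-1245))/31476 = -31015/15738.

m = -1.130, b = -1.971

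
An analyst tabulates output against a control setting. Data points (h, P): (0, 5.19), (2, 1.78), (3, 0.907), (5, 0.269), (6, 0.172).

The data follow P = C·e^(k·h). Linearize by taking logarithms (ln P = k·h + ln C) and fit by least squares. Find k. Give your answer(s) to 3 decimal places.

Let Y = ln P. Fitting Y = k·h + ln C by least squares:
Sums: Σh = 16.0000, Σ(h)² = 74.0000, Σln P = -0.9476, Σh·ln P = -16.2664.
Normal system: [[74.0000, 16.0000]; [16.0000, 5]]·[k, ln C]ᵀ = [-16.2664, -0.9476]ᵀ.
Solving (det = 114.0000): k = -0.58045, ln C = 1.66791.

k = -0.580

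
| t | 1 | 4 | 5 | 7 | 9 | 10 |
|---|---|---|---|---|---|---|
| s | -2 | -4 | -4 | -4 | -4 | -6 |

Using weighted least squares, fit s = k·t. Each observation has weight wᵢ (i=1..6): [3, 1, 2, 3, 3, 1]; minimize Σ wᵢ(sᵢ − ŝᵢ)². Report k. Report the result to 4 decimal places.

k = -0.5617

Normal-equation sums: Σwᵢ·t·t = 559.
Right-hand side: Σwᵢ·t·s = -314.
AᵀWA·[k]ᵀ = AᵀWs becomes [[559]]·[k]ᵀ = [-314]ᵀ.
k = (-314)/559 = -0.561717.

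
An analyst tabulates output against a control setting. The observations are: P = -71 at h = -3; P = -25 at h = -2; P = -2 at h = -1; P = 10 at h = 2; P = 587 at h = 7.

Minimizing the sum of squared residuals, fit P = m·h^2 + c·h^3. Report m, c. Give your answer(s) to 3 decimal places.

Sums needed: Σh^2·h^2 = 2515, Σh^2·h^3 = 16563, Σh^3·h^3 = 118507.
For XᵀP: Σh^2·P = 28062, Σh^3·P = 203540.
Normal equations: [[2515, 16563]; [16563, 118507]]·[m, c]ᵀ = [28062, 203540]ᵀ.
Δ = 2515·118507 − 16563² = 23712136.
m = (28062·118507 − 16563·203540)/23712136 = -22844793/11856068; c = (2515·203540 − 16563·28062)/23712136 = 23556097/11856068.

m = -1.927, c = 1.987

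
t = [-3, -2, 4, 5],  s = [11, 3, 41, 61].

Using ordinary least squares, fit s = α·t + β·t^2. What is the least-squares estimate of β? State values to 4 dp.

The normal system MᵀM·[α, β]ᵀ = Mᵀs is [[54, 154]; [154, 978]]·[α, β]ᵀ = [430, 2292]ᵀ.
Eliminating β: 978·(row 1) − 154·(row 2) gives 29096·α = 978·430 − 154·2292 = 67572, so α = 16893/7274.
Then β = (2292 − 154·(16893/7274))/978 = 14387/7274.

β = 1.9779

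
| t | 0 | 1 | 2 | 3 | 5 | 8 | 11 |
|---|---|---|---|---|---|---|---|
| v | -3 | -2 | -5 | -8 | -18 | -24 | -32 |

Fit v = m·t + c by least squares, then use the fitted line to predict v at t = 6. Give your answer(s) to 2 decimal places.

v̂ = -18.10

XᵀX·[m, c]ᵀ = Xᵀv reads: 224·m + 30·c = -670;  30·m + 7·c = -92.
Eliminating c: 7·(row 1) − 30·(row 2) gives 668·m = 7·(-670) − 30·(-92) = -1930, so m = -965/334.
Then c = ((-92) − 30·(-965/334))/7 = -127/167.
At t = 6: v̂ = (-965/334)·(6) + (-127/167)·(1) = -3022/167.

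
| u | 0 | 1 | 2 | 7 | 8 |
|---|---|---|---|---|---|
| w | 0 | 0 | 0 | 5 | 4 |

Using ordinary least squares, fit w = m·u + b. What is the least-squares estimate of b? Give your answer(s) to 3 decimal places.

From the data, Σu·u = 118, Σu = 18, Σ1 = 5.
Moment sums: Σu·w = 67, Σw = 9.
MᵀM·[m, b]ᵀ = Mᵀw becomes [[118, 18]; [18, 5]]·[m, b]ᵀ = [67, 9]ᵀ.
Eliminating b: 5·(row 1) − 18·(row 2) gives 266·m = 5·67 − 18·9 = 173, so m = 173/266.
Then b = (9 − 18·(173/266))/5 = -72/133.

b = -0.541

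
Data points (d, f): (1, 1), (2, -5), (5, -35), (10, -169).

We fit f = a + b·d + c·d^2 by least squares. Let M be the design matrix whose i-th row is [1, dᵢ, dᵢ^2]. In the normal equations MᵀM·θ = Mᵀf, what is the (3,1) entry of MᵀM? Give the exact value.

130

Row 3 ↔ basis d^2, column 1 ↔ basis 1, so (MᵀM)_{3,1} = Σᵢ d^2 = (1)·(1) + (4)·(1) + (25)·(1) + (100)·(1) = 130.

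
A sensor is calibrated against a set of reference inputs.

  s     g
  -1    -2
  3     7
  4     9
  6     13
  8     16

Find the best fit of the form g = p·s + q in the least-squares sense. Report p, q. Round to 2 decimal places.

Compute the Gram sums: Σs·s = 126, Σs = 20, Σ1 = 5.
Right-hand side: Σs·g = 265, Σg = 43.
So AᵀA·[p, q]ᵀ = Aᵀg: [[126, 20]; [20, 5]]·[p, q]ᵀ = [265, 43]ᵀ.
Determinant 126·5 − 20² = 230.
p = (265·5 − 20·43)/230 = 93/46; q = (126·43 − 20·265)/230 = 59/115.

p = 2.02, q = 0.51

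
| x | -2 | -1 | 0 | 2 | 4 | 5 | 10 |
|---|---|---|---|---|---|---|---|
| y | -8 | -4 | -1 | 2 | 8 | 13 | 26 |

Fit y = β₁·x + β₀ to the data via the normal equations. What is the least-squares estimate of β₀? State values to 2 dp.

β₀ = -2.01

From the data, Σx·x = 150, Σx = 18, Σ1 = 7.
Right-hand side: Σx·y = 381, Σy = 36.
MᵀM·[β₁, β₀]ᵀ = Mᵀy becomes [[150, 18]; [18, 7]]·[β₁, β₀]ᵀ = [381, 36]ᵀ.
Determinant 150·7 − 18² = 726.
β₁ = (381·7 − 18·36)/726 = 673/242; β₀ = (150·36 − 18·381)/726 = -243/121.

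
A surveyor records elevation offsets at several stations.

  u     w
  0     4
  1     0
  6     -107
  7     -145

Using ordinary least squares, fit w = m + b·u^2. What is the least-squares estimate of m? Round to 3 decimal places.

Entries of AᵀA: Σ1 = 4, Σu^2 = 86, Σu^2·u^2 = 3698.
Moment sums: Σw = -248, Σu^2·w = -10957.
So AᵀA·[m, b]ᵀ = Aᵀw: [[4, 86]; [86, 3698]]·[m, b]ᵀ = [-248, -10957]ᵀ.
Eliminating b: 3698·(row 1) − 86·(row 2) gives 7396·m = 3698·(-248) − 86·(-10957) = 25198, so m = 293/86.
Then b = ((-10957) − 86·(293/86))/3698 = -5625/1849.

m = 3.407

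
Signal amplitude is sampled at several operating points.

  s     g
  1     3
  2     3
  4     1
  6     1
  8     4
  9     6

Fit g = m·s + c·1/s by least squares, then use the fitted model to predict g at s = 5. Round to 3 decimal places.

ĝ = 2.727

Sums needed: Σs·s = 202, Σs·1/s = 6, Σ1/s·1/s = 7093/5184.
Moment sums: Σs·g = 105, Σ1/s·g = 73/12.
AᵀA·[m, c]ᵀ = Aᵀg becomes [[202, 6]; [6, 7093/5184]]·[m, c]ᵀ = [105, 73/12]ᵀ.
Eliminating c: (7093/5184)·(row 1) − 6·(row 2) gives (623081/2592)·m = (7093/5184)·105 − 6·(73/12) = 185183/1728, so m = 555549/1246162.
Then c = ((73/12) − 6·(555549/1246162))/(7093/5184) = 1552176/623081.
At s = 5: ĝ = (555549/1246162)·(5) + (1552176/623081)·(1/5) = 16993077/6230810.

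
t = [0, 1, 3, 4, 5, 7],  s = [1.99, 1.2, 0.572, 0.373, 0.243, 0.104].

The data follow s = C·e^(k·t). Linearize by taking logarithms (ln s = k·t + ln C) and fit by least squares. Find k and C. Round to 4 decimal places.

k = -0.4154, C = 1.9335

With ln sᵢ as the transformed response and tᵢ as the regressor:
Σt = 20.0000, Σ(t)² = 100.0000, Σln s = -4.3524, Σt·ln s = -28.3553.
Equations: 100.0000·k + 20.0000·ln C = -28.3553;  20.0000·k + 6·ln C = -4.3524.
Slope k = (n·Σt·ln s − Σt·Σln s)/(n·Σ(t)² − (Σt)²) = (6·-28.3553 − 20.0000·-4.3524)/200.0000 = -0.41542; ln C = (Σln s − k·Σt)/n = 0.65933, so C = exp(0.65933) = 1.93349.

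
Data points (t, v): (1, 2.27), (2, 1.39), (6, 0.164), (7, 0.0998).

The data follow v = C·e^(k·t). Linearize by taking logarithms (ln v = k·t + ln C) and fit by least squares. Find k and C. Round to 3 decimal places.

Linearized form: ln v = k·t + ln C. From the 4 transformed points,
Σt = 16.0000, Σ(t)² = 90.0000, Σln v = -2.9634, Σt·ln v = -25.5011.
Equations: 90.0000·k + 16.0000·ln C = -25.5011;  16.0000·k + 4·ln C = -2.9634.
Slope k = (n·Σt·ln v − Σt·Σln v)/(n·Σ(t)² − (Σt)²) = (4·-25.5011 − 16.0000·-2.9634)/104.0000 = -0.52490; ln C = (Σln v − k·Σt)/n = 1.35877, so C = exp(1.35877) = 3.89138.

k = -0.525, C = 3.891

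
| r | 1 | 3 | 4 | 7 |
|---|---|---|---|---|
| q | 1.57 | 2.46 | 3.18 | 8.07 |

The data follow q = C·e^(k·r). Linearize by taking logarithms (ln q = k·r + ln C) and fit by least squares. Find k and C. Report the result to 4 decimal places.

Let Y = ln q. Fitting Y = k·r + ln C by least squares:
XᵀX = [[75.0000, 15.0000]; [15.0000, 4]], rhs = [22.3962, 4.5963]ᵀ  (here Σr = 15.0000, Σ(r)² = 75.0000, Σln q = 4.5963, Σr·ln q = 22.3962).
Slope k = (n·Σr·ln q − Σr·Σln q)/(n·Σ(r)² − (Σr)²) = (4·22.3962 − 15.0000·4.5963)/75.0000 = 0.27521; ln C = (Σln q − k·Σr)/n = 0.11704, so C = exp(0.11704) = 1.12416.

k = 0.2752, C = 1.1242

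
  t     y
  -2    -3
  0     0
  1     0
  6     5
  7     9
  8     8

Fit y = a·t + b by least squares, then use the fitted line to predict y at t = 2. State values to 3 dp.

ŷ = 1.645

Setting ∂/∂a … = 0 gives: 154·a + 20·b = 163;  20·a + 6·b = 19.
det = 154·6 − 20² = 524.
a = (163·6 − 20·19)/524 = 299/262; b = (154·19 − 20·163)/524 = -167/262.
At t = 2: ŷ = (299/262)·(2) + (-167/262)·(1) = 431/262.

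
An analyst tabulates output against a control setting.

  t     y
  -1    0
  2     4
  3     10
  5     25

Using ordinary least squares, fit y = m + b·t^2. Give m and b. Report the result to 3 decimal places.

m = -0.228, b = 1.023

Normal-equation sums: Σ1 = 4, Σt^2 = 39, Σt^2·t^2 = 723.
And Σy = 39, Σt^2·y = 731.
AᵀA·[m, b]ᵀ = Aᵀy becomes [[4, 39]; [39, 723]]·[m, b]ᵀ = [39, 731]ᵀ.
Determinant 4·723 − 39² = 1371.
m = (39·723 − 39·731)/1371 = -104/457; b = (4·731 − 39·39)/1371 = 1403/1371.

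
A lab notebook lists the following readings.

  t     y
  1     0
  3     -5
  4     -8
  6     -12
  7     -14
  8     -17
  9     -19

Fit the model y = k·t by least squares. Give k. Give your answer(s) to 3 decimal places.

k = -2.047

Entries of MᵀM: Σt·t = 256.
And Σt·y = -524.
MᵀM·[k]ᵀ = Mᵀy becomes [[256]]·[k]ᵀ = [-524]ᵀ.
Hence k = -524 / 256 ≈ -2.04688.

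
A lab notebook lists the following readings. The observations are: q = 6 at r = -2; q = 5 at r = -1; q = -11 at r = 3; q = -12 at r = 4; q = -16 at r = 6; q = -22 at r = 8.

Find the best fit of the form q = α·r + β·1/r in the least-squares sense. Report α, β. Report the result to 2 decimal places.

α = -2.73, β = -2.53

AᵀA·[α, β]ᵀ = Aᵀq reads: 130·α + 6·β = -370;  6·α + (845/576)·β = -241/12.
(Σr·r = 130, Σr·1/r = 6, Σ1/r·1/r = 845/576, Σr·q = -370, Σ1/r·q = -241/12.)
det = 130·(845/576) − 6² = 44557/288.
α = ((-370)·(845/576) − 6·(-241/12))/(44557/288) = -121621/44557; β = (130·(-241/12) − 6·(-370))/(44557/288) = -112560/44557.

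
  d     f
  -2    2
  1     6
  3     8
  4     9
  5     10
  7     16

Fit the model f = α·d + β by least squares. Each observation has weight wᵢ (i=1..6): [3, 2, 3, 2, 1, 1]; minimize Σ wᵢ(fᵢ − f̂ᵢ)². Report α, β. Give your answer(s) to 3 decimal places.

From the data, Σwᵢ·d·d = 147, Σwᵢ·d = 25, Σwᵢ·1 = 12.
Moment sums: Σwᵢ·d·f = 306, Σwᵢ·f = 86.
So AᵀWA·[α, β]ᵀ = AᵀWf: [[147, 25]; [25, 12]]·[α, β]ᵀ = [306, 86]ᵀ.
det = 147·12 − 25² = 1139.
α = (306·12 − 25·86)/1139 = 1522/1139; β = (147·86 − 25·306)/1139 = 4992/1139.

α = 1.336, β = 4.383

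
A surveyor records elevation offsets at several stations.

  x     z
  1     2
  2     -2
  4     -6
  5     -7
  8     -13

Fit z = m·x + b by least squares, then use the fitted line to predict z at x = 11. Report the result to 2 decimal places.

ẑ = -19.43

From the data, Σx·x = 110, Σx = 20, Σ1 = 5.
Right-hand side: Σx·z = -165, Σz = -26.
So MᵀM·[m, b]ᵀ = Mᵀz: [[110, 20]; [20, 5]]·[m, b]ᵀ = [-165, -26]ᵀ.
det = 110·5 − 20² = 150.
m = ((-165)·5 − 20·(-26))/150 = -61/30; b = (110·(-26) − 20·(-165))/150 = 44/15.
At x = 11: ẑ = (-61/30)·(11) + (44/15)·(1) = -583/30.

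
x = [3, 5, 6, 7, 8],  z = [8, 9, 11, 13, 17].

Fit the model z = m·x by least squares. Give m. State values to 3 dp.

m = 1.978

The normal equations are: 183·m = 362.
m = 362/183 = 1.97814.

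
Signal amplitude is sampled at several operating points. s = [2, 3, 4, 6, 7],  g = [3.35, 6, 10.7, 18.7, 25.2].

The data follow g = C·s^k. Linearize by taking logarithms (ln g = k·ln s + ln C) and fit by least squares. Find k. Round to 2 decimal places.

k = 1.61

Taking logs, ln g = k·ln s + ln C, so regress ln g on ln s.
Σln s = 6.9157, Σ(ln s)² = 10.6062, Σln g = 11.5263, Σln s·ln g = 17.6187.
Normal system: [[10.6062, 6.9157]; [6.9157, 5]]·[k, ln C]ᵀ = [17.6187, 11.5263]ᵀ.
Solving (det = 5.2037): k = 1.61046, ln C = 0.07776.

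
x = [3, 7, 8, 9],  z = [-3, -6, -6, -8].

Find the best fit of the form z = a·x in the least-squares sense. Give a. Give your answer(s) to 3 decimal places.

Setting ∂/∂a … = 0 gives: 203·a = -171.
(Σx·x = 203, Σx·z = -171.)
Hence a = -171 / 203 ≈ -0.842365.

a = -0.842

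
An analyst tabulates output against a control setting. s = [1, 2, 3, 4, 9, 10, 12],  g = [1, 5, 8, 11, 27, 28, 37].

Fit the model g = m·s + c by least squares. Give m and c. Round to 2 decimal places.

From the data, Σs·s = 355, Σs = 41, Σ1 = 7.
Right-hand side: Σs·g = 1046, Σg = 117.
Determinant 355·7 − 41² = 804.
m = (1046·7 − 41·117)/804 = 2525/804; c = (355·117 − 41·1046)/804 = -1351/804.

m = 3.14, c = -1.68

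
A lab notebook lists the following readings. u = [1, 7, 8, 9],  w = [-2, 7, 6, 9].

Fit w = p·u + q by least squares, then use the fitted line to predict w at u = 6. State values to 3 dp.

The normal equations are: 195·p + 25·q = 176;  25·p + 4·q = 20.
(Σu·u = 195, Σu = 25, Σ1 = 4, Σu·w = 176, Σw = 20.)
Determinant 195·4 − 25² = 155.
p = (176·4 − 25·20)/155 = 204/155; q = (195·20 − 25·176)/155 = -100/31.
At u = 6: ŵ = (204/155)·(6) + (-100/31)·(1) = 724/155.

ŵ = 4.671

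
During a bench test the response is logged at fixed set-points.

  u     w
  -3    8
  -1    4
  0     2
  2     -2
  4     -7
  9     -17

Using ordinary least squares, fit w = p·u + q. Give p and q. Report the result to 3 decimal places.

p = -2.103, q = 1.855

Forming MᵀM = [[111, 11]; [11, 6]] and Mᵀw = [-213, -12]ᵀ gives MᵀM·[p, q]ᵀ = Mᵀw.
Eliminating q: 6·(row 1) − 11·(row 2) gives 545·p = 6·(-213) − 11·(-12) = -1146, so p = -1146/545.
Then q = ((-12) − 11·(-1146/545))/6 = 1011/545.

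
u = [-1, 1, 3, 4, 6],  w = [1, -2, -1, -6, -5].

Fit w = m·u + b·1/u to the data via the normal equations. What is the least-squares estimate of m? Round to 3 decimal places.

m = -0.913

Compute the Gram sums: Σu·u = 63, Σu·1/u = 5, Σ1/u·1/u = 317/144.
Moment sums: Σu·w = -60, Σ1/u·w = -17/3.
Normal equations: [[63, 5]; [5, 317/144]]·[m, b]ᵀ = [-60, -17/3]ᵀ.
Eliminating b: (317/144)·(row 1) − 5·(row 2) gives (1819/16)·m = (317/144)·(-60) − 5·(-17/3) = -415/4, so m = -1660/1819.
Then b = ((-17/3) − 5·(-1660/1819))/(317/144) = -912/1819.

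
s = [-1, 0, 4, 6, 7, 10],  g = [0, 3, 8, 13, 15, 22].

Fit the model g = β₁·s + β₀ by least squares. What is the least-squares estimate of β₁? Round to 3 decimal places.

Compute the Gram sums: Σs·s = 202, Σs = 26, Σ1 = 6.
For Mᵀg: Σs·g = 435, Σg = 61.
So MᵀM·[β₁, β₀]ᵀ = Mᵀg: [[202, 26]; [26, 6]]·[β₁, β₀]ᵀ = [435, 61]ᵀ.
Determinant 202·6 − 26² = 536.
β₁ = (435·6 − 26·61)/536 = 128/67; β₀ = (202·61 − 26·435)/536 = 253/134.

β₁ = 1.910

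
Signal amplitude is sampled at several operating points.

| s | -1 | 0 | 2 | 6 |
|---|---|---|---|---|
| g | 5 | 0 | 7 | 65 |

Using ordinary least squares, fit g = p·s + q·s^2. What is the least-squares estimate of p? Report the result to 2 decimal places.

p = -1.29

Sums needed: Σs·s = 41, Σs·s^2 = 223, Σs^2·s^2 = 1313.
And Σs·g = 399, Σs^2·g = 2373.
So AᵀA·[p, q]ᵀ = Aᵀg: [[41, 223]; [223, 1313]]·[p, q]ᵀ = [399, 2373]ᵀ.
Δ = 41·1313 − 223² = 4104.
p = (399·1313 − 223·2373)/4104 = -49/38; q = (41·2373 − 223·399)/4104 = 77/38.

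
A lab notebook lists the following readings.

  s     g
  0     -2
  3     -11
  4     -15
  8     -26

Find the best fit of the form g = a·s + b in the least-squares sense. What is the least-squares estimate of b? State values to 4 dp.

Sums needed: Σs·s = 89, Σs = 15, Σ1 = 4.
For Mᵀg: Σs·g = -301, Σg = -54.
Normal equations: [[89, 15]; [15, 4]]·[a, b]ᵀ = [-301, -54]ᵀ.
Eliminating b: 4·(row 1) − 15·(row 2) gives 131·a = 4·(-301) − 15·(-54) = -394, so a = -394/131.
Then b = ((-54) − 15·(-394/131))/4 = -291/131.

b = -2.2214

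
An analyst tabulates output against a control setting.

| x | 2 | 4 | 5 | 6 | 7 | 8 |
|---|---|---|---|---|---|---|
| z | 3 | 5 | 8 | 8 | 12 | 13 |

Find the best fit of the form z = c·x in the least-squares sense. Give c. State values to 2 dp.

c = 1.56

The normal equations are: 194·c = 302.
(Σx·x = 194, Σx·z = 302.)
c = 302/194 = 1.5567.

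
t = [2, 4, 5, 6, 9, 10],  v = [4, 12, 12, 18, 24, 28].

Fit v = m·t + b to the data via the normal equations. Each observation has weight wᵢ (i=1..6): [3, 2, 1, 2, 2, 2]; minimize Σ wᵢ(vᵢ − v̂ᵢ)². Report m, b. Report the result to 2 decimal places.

m = 2.89, b = -0.95

The normal equations are: 503·m + 69·b = 1388;  69·m + 12·b = 188.
Eliminating b: 12·(row 1) − 69·(row 2) gives 1275·m = 12·1388 − 69·188 = 3684, so m = 1228/425.
Then b = (188 − 69·(1228/425))/12 = -1208/1275.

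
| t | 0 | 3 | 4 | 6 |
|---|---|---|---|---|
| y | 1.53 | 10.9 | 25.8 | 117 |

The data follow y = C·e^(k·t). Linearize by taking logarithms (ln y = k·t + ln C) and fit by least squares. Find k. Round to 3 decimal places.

Linearized form: ln y = k·t + ln C. From the 4 transformed points,
Σt = 13.0000, Σ(t)² = 61.0000, Σln y = 10.8266, Σt·ln y = 48.7408.
Equations: 61.0000·k + 13.0000·ln C = 48.7408;  13.0000·k + 4·ln C = 10.8266.
Solving (det = 75.0000): k = 0.72290, ln C = 0.35721.

k = 0.723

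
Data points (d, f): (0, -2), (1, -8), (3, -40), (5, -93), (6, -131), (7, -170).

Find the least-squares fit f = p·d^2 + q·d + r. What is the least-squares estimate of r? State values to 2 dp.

From the data, Σd^2·d^2 = 4404, Σd^2·d = 712, Σd^2 = 120, Σd·d = 120, Σd = 22, Σ1 = 6.
And Σd^2·f = -15739, Σd·f = -2569, Σf = -444.
Solving the 3×3 system (Gaussian elimination) gives p = -20753/7260, q = -5029/1210, r = -5771/3630.

r = -1.59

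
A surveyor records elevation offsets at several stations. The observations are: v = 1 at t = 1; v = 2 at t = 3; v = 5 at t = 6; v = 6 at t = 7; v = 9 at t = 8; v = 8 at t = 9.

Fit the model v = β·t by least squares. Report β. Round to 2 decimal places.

β = 0.93

With design matrix M, MᵀM = [[240]] and Mᵀv = [223]ᵀ.
β = 223/240 = 0.929167.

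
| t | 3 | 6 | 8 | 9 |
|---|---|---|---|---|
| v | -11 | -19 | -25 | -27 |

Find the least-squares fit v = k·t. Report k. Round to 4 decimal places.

Compute the Gram sums: Σt·t = 190.
Moment sums: Σt·v = -590.
k = (-590)/190 = -3.10526.

k = -3.1053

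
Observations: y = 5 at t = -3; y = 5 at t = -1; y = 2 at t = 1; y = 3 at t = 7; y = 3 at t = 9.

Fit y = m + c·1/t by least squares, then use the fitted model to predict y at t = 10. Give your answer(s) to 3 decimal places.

ŷ = 3.404

Sums needed: Σ1 = 5, Σ1/t = -5/63, Σ1/t·1/t = 8509/3969.
Right-hand side: Σy = 18, Σ1/t·y = -82/21.
Normal equations: [[5, -5/63]; [-5/63, 8509/3969]]·[m, c]ᵀ = [18, -82/21]ᵀ.
Eliminating c: (8509/3969)·(row 1) − (-5/63)·(row 2) gives (42520/3969)·m = (8509/3969)·18 − (-5/63)·(-82/21) = 50644/1323, so m = 37983/10630.
Then c = ((-82/21) − (-5/63)·(37983/10630))/(8509/3969) = -3591/2126.
At t = 10: ŷ = (37983/10630)·(1) + (-3591/2126)·(1/10) = 14475/4252.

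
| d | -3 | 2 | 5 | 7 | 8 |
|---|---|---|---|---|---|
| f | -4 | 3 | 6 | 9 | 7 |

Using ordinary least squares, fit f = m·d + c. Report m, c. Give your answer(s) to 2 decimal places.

Sums needed: Σd·d = 151, Σd = 19, Σ1 = 5.
For Xᵀf: Σd·f = 167, Σf = 21.
Δ = 151·5 − 19² = 394.
m = (167·5 − 19·21)/394 = 218/197; c = (151·21 − 19·167)/394 = -1/197.

m = 1.11, c = -0.01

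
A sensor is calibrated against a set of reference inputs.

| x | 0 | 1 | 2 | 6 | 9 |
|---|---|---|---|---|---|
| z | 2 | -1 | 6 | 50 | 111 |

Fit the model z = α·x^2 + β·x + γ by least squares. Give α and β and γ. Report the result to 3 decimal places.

The normal equations are: 7874·α + 954·β + 122·γ = 10814;  954·α + 122·β + 18·γ = 1310;  122·α + 18·β + 5·γ = 168.
Solving the 3×3 system (Gaussian elimination) gives α = 46/33, β = -31/143, γ = 158/429.

α = 1.394, β = -0.217, γ = 0.368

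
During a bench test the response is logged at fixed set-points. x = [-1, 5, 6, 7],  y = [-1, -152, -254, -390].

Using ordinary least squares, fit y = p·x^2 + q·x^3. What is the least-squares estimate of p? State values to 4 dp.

p = -1.4562

The normal equations are: 4323·p + 27707·q = -32055;  27707·p + 179931·q = -207633.
Determinant 4323·179931 − 27707² = 10163864.
p = ((-32055)·179931 − 27707·(-207633))/10163864 = -7400337/5081932; q = (4323·(-207633) − 27707·(-32055))/10163864 = -4724787/5081932.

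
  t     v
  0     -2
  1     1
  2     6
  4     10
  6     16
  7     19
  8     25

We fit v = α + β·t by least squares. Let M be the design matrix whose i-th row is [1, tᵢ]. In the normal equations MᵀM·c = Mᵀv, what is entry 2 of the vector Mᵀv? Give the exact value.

Entry 2 ↔ basis t, so (Mᵀv)_{2} = Σᵢ (t)·vᵢ = (0)·(-2) + (1)·(1) + (2)·(6) + (4)·(10) + (6)·(16) + (7)·(19) + (8)·(25) = 482.

482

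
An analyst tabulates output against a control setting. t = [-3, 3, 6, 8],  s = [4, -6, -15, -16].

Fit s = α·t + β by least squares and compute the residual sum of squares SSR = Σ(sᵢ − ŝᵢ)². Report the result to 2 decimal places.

SSR = 6.31

Setting ∂/∂α … = 0 gives: 118·α + 14·β = -248;  14·α + 4·β = -33.
(Σt·t = 118, Σt = 14, Σ1 = 4, Σt·s = -248, Σs = -33.)
Determinant 118·4 − 14² = 276.
α = ((-248)·4 − 14·(-33))/276 = -265/138; β = (118·(-33) − 14·(-248))/276 = -211/138.
Residuals: -16/69, 89/69, -269/138, 41/46; SSR = 871/138.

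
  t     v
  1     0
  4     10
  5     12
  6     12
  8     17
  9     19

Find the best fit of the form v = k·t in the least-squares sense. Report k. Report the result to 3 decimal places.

k = 2.148

Compute the Gram sums: Σt·t = 223.
And Σt·v = 479.
Hence k = 479 / 223 ≈ 2.14798.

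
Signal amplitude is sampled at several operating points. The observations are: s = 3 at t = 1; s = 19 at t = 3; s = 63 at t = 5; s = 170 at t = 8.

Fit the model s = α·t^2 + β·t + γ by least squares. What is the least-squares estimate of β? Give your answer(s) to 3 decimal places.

β = -3.320

From the data, Σt^2·t^2 = 4803, Σt^2·t = 665, Σt^2 = 99, Σt·t = 99, Σt = 17, Σ1 = 4.
Right-hand side: Σt^2·s = 12629, Σt·s = 1735, Σs = 255.
Solving the 3×3 system (Gaussian elimination) gives α = 4966/1639, β = -5441/1639, γ = 4702/1639.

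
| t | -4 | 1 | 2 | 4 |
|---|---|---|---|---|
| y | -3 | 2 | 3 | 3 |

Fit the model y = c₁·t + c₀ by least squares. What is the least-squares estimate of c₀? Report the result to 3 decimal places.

c₀ = 0.640

Entries of AᵀA: Σt·t = 37, Σt = 3, Σ1 = 4.
Moment sums: Σt·y = 32, Σy = 5.
Normal equations: [[37, 3]; [3, 4]]·[c₁, c₀]ᵀ = [32, 5]ᵀ.
Eliminating c₀: 4·(row 1) − 3·(row 2) gives 139·c₁ = 4·32 − 3·5 = 113, so c₁ = 113/139.
Then c₀ = (5 − 3·(113/139))/4 = 89/139.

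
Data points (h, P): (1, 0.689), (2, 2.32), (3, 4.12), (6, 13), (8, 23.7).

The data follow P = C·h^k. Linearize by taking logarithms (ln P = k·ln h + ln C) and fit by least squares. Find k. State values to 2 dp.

k = 1.67

With ln Pᵢ as the transformed response and ln hᵢ as the regressor:
Sums: Σln h = 5.6630, Σ(ln h)² = 9.2219, Σln P = 7.6153, Σln h·ln P = 13.3170.
Normal system: [[9.2219, 5.6630]; [5.6630, 5]]·[k, ln C]ᵀ = [13.3170, 7.6153]ᵀ.
Δ = 9.2219·5 − (5.6630)² = 14.0403; k = (13.3170·5 − 5.6630·7.6153)/14.0403 = 1.67088, ln C = (9.2219·7.6153 − 5.6630·13.3170)/14.0403 = -0.36936.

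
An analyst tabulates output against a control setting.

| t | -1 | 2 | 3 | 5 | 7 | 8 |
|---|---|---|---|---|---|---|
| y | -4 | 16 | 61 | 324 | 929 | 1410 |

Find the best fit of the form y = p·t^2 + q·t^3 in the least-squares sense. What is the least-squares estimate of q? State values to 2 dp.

q = 3.03

Compute the Gram sums: Σt^2·t^2 = 7220, Σt^2·t^3 = 52974, Σt^3·t^3 = 396212.
Moment sums: Σt^2·y = 144470, Σt^3·y = 1082846.
Normal equations: [[7220, 52974]; [52974, 396212]]·[p, q]ᵀ = [144470, 1082846]ᵀ.
det = 7220·396212 − 52974² = 54405964.
p = (144470·396212 − 52974·1082846)/54405964 = -30484091/13601491; q = (7220·1082846 − 52974·144470)/54405964 = 41248585/13601491.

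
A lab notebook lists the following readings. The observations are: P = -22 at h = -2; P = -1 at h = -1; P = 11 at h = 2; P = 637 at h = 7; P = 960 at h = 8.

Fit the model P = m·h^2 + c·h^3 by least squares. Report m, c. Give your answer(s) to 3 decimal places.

The normal system AᵀA·[m, c]ᵀ = AᵀP is [[6530, 49574]; [49574, 379922]]·[m, c]ᵀ = [92608, 710276]ᵀ.
Δ = 6530·379922 − 49574² = 23309184.
m = (92608·379922 − 49574·710276)/23309184 = -3425731/2913648; c = (6530·710276 − 49574·92608)/23309184 = 5894161/2913648.

m = -1.176, c = 2.023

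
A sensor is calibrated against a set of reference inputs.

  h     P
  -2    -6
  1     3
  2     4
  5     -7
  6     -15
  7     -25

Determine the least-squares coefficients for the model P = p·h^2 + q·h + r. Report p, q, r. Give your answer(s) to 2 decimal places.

Normal-equation sums: Σh^2·h^2 = 4355, Σh^2·h = 685, Σh^2 = 119, Σh·h = 119, Σh = 19, Σ1 = 6.
Right-hand side: Σh^2·P = -1945, Σh·P = -277, ΣP = -46.
XᵀX·[p, q, r]ᵀ = XᵀP becomes [[4355, 685, 119]; [685, 119, 19]; [119, 19, 6]]·[p, q, r]ᵀ = [-1945, -277, -46]ᵀ.
Solving the 3×3 system (Gaussian elimination) gives p = -15212/16797, q = 42184/16797, r = 13115/5599.

p = -0.91, q = 2.51, r = 2.34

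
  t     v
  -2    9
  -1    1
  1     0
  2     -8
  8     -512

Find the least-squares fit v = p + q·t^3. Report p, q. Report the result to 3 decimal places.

The normal system XᵀX·[p, q]ᵀ = Xᵀv is [[5, 512]; [512, 262274]]·[p, q]ᵀ = [-510, -262281]ᵀ.
Eliminating q: 262274·(row 1) − 512·(row 2) gives 1049226·p = 262274·(-510) − 512·(-262281) = 528132, so p = 88022/174871.
Then q = ((-262281) − 512·(88022/174871))/262274 = -350095/349742.

p = 0.503, q = -1.001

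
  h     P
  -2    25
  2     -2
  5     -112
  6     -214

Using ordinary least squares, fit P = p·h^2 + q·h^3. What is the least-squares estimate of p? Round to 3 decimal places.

With design matrix M, MᵀM = [[1953, 10901]; [10901, 62409]] and MᵀP = [-10412, -60440]ᵀ.
Eliminating q: 62409·(row 1) − 10901·(row 2) gives 3052976·p = 62409·(-10412) − 10901·(-60440) = 9053932, so p = 2263483/763244.
Then q = ((-60440) − 10901·(2263483/763244))/62409 = -1134527/763244.

p = 2.966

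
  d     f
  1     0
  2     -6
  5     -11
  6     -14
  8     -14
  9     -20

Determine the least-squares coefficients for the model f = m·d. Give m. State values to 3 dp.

With design matrix X, XᵀX = [[211]] and Xᵀf = [-443]ᵀ.
Hence m = -443 / 211 ≈ -2.09953.

m = -2.100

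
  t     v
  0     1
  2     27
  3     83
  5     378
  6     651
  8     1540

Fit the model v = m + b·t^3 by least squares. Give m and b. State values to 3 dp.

m = 2.070, b = 3.004

Forming MᵀM = [[6, 888]; [888, 325218]] and Mᵀv = [2680, 978803]ᵀ gives MᵀM·[m, b]ᵀ = Mᵀv.
Δ = 6·325218 − 888² = 1162764.
m = (2680·325218 − 888·978803)/1162764 = 66866/32299; b = (6·978803 − 888·2680)/1162764 = 582163/193794.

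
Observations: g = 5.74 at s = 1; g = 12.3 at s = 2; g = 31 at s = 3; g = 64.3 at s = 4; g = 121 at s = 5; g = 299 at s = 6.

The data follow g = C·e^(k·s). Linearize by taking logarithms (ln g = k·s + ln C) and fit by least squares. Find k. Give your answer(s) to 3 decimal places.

Let Y = ln g. Fitting Y = k·s + ln C by least squares:
AᵀA = [[91.0000, 21.0000]; [21.0000, 6]], rhs = [91.9045, 22.3508]ᵀ  (here Σs = 21.0000, Σ(s)² = 91.0000, Σln g = 22.3508, Σs·ln g = 91.9045).
Solving (det = 105.0000): k = 0.78152, ln C = 0.98983.

k = 0.782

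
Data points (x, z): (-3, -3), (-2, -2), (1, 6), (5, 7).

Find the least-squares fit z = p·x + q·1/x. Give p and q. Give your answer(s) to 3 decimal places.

Setting ∂/∂p … = 0 gives: 39·p + 4·q = 54;  4·p + (1261/900)·q = 47/5.
(Σx·x = 39, Σx·1/x = 4, Σ1/x·1/x = 1261/900, Σx·z = 54, Σ1/x·z = 47/5.)
Δ = 39·(1261/900) − 4² = 11593/300.
p = (54·(1261/900) − 4·(47/5))/(11593/300) = 11418/11593; q = (39·(47/5) − 4·54)/(11593/300) = 45180/11593.

p = 0.985, q = 3.897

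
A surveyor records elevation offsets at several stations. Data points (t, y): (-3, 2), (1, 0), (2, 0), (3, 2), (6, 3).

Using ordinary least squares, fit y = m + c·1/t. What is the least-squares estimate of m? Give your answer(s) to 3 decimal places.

m = 2.047

The normal equations are: 5·m + (5/3)·c = 7;  (5/3)·m + (3/2)·c = 1/2.
Eliminating c: (3/2)·(row 1) − (5/3)·(row 2) gives (85/18)·m = (3/2)·7 − (5/3)·(1/2) = 29/3, so m = 174/85.
Then c = ((1/2) − (5/3)·(174/85))/(3/2) = -33/17.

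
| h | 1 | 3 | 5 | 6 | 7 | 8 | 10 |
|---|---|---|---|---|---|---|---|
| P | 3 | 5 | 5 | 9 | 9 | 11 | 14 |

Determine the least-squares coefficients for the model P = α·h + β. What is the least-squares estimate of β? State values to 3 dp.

β = 0.990

Setting ∂/∂α … = 0 gives: 284·α + 40·β = 388;  40·α + 7·β = 56.
(Σh·h = 284, Σh = 40, Σ1 = 7, Σh·P = 388, ΣP = 56.)
det = 284·7 − 40² = 388.
α = (388·7 − 40·56)/388 = 119/97; β = (284·56 − 40·388)/388 = 96/97.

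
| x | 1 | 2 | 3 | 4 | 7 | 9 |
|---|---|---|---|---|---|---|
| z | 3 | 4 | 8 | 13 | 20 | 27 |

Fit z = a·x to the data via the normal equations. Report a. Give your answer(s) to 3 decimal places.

Sums needed: Σx·x = 160.
Moment sums: Σx·z = 470.
AᵀA·[a]ᵀ = Aᵀz becomes [[160]]·[a]ᵀ = [470]ᵀ.
a = 470/160 = 2.9375.

a = 2.938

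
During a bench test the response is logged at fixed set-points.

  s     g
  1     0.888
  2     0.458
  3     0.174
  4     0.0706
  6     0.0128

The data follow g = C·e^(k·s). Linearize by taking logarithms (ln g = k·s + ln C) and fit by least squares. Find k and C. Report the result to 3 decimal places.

Taking logs, ln g = k·s + ln C, so regress ln g on s.
Σs = 16.0000, Σ(s)² = 66.0000, Σln g = -9.6574, Σs·ln g = -43.6794.
Normal system: [[66.0000, 16.0000]; [16.0000, 5]]·[k, ln C]ᵀ = [-43.6794, -9.6574]ᵀ.
Slope k = (n·Σs·ln g − Σs·Σln g)/(n·Σ(s)² − (Σs)²) = (5·-43.6794 − 16.0000·-9.6574)/74.0000 = -0.86322; ln C = (Σln g − k·Σs)/n = 0.83084, so C = exp(0.83084) = 2.29524.

k = -0.863, C = 2.295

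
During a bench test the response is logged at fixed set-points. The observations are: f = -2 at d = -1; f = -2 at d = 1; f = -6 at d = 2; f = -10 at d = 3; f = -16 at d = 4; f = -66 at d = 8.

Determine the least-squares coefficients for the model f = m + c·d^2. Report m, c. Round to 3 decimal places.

m = -0.972, c = -1.012

MᵀM·[m, c]ᵀ = Mᵀf reads: 6·m + 95·c = -102;  95·m + 4451·c = -4598.
Eliminating c: 4451·(row 1) − 95·(row 2) gives 17681·m = 4451·(-102) − 95·(-4598) = -17192, so m = -17192/17681.
Then c = ((-4598) − 95·(-17192/17681))/4451 = -17898/17681.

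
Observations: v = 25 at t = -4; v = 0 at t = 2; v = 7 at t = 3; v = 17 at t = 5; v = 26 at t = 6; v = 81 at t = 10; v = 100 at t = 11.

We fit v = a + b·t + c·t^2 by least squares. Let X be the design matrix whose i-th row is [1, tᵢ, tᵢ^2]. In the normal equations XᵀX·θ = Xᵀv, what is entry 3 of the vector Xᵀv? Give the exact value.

22024

Entry 3 ↔ basis t^2, so (Xᵀv)_{3} = Σᵢ (t^2)·vᵢ = (16)·(25) + (4)·(0) + (9)·(7) + (25)·(17) + (36)·(26) + (100)·(81) + (121)·(100) = 22024.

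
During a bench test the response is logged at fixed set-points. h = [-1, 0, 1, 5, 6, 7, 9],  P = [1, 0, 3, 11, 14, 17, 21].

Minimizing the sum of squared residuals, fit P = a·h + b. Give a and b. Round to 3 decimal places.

MᵀM·[a, b]ᵀ = MᵀP reads: 193·a + 27·b = 449;  27·a + 7·b = 67.
Determinant 193·7 − 27² = 622.
a = (449·7 − 27·67)/622 = 667/311; b = (193·67 − 27·449)/622 = 404/311.

a = 2.145, b = 1.299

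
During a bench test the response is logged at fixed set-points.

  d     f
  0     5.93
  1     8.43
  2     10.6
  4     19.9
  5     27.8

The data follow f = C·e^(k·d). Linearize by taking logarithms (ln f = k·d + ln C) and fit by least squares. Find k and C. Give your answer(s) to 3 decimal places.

Let Y = ln f. Fitting Y = k·d + ln C by least squares:
Sums: Σd = 12.0000, Σ(d)² = 46.0000, Σln f = 12.5884, Σd·ln f = 35.4416.
Normal system: [[46.0000, 12.0000]; [12.0000, 5]]·[k, ln C]ᵀ = [35.4416, 12.5884]ᵀ.
Solving (det = 86.0000): k = 0.30403, ln C = 1.78801, so C = exp(1.78801) = 5.97756.

k = 0.304, C = 5.978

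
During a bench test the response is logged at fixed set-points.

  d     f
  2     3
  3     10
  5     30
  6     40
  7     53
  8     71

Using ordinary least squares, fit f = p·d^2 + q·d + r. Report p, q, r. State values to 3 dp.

Sums needed: Σd^2·d^2 = 8515, Σd^2·d = 1231, Σd^2 = 187, Σd·d = 187, Σd = 31, Σ1 = 6.
And Σd^2·f = 9433, Σd·f = 1365, Σf = 207.
MᵀM·[p, q, r]ᵀ = Mᵀf becomes [[8515, 1231, 187]; [1231, 187, 31]; [187, 31, 6]]·[p, q, r]ᵀ = [9433, 1365, 207]ᵀ.
Solving the 3×3 system (Gaussian elimination) gives p = 187/210, q = 467/210, r = -166/35.

p = 0.890, q = 2.224, r = -4.743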